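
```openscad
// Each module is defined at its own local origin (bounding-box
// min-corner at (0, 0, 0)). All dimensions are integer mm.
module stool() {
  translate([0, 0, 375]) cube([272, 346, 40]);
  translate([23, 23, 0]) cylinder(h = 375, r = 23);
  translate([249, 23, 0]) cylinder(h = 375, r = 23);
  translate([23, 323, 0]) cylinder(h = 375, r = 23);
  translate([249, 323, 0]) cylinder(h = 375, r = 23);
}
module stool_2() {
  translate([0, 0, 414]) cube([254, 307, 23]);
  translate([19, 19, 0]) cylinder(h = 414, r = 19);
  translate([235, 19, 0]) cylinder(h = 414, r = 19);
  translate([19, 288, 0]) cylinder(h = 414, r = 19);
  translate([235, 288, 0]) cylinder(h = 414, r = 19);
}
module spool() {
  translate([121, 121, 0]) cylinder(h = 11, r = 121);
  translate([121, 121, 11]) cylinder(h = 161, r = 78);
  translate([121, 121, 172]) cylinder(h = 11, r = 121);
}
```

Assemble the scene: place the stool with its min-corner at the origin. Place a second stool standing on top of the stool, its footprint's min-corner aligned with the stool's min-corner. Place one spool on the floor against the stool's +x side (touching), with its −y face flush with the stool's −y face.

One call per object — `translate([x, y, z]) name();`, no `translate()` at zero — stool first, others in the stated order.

stool();
translate([0, 0, 415]) stool_2();
translate([272, 0, 0]) spool();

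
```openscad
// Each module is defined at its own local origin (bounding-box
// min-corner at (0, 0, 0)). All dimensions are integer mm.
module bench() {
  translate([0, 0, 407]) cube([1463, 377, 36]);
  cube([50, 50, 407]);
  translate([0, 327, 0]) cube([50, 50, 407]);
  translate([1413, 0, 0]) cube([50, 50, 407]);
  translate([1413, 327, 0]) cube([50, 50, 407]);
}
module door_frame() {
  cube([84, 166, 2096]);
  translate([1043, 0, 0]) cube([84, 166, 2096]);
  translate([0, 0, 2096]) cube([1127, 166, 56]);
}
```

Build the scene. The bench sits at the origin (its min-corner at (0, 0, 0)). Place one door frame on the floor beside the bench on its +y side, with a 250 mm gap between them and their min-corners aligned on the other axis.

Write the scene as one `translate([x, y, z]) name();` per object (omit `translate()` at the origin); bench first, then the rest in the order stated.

bench();
translate([0, 627, 0]) door_frame();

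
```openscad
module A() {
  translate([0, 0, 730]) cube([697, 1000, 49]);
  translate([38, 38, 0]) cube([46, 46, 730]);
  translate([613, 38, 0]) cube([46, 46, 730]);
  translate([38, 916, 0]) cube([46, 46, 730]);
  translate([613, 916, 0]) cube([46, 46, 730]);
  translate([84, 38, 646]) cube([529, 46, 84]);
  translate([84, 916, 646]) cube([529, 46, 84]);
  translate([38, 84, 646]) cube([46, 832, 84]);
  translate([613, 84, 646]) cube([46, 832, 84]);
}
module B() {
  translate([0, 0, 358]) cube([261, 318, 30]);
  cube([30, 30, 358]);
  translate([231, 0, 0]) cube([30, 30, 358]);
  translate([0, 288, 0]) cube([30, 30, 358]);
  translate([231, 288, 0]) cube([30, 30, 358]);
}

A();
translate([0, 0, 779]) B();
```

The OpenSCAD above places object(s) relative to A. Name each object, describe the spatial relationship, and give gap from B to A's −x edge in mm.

The stool's min-x is at 0; the table's min-x is 0; gap = 0 mm.

A is a table. B is a stool. The stool is on top of the table. The gap from the stool to the table's −x edge is 0 mm.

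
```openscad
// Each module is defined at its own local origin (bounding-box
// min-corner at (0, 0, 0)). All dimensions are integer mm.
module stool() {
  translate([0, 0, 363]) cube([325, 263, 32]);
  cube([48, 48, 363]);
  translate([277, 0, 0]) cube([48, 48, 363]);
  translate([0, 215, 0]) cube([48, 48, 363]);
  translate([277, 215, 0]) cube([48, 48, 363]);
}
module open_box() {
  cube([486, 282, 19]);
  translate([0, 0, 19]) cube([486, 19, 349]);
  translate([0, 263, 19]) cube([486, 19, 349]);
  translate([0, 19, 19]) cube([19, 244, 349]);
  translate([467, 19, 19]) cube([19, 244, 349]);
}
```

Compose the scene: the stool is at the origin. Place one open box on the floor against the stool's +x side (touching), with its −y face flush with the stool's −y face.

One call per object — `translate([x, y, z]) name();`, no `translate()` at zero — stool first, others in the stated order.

stool();
translate([325, 0, 0]) open_box();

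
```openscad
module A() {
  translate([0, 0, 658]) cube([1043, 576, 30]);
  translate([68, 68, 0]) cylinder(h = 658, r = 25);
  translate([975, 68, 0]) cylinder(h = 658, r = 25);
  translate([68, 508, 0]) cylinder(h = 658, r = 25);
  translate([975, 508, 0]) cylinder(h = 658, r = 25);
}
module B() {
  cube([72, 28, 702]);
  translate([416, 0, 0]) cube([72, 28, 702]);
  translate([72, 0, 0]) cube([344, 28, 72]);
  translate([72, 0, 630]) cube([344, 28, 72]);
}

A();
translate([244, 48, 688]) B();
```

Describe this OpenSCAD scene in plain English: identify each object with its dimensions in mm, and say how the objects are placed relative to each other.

A is a table with a 1043×576 mm rectangular top, 30 mm thick, top surface at z = 688 mm, supported by four round legs of 50 mm diameter, each leg's bounding box inset 43 mm from the nearest pair of top edges, running from the floor.

B is a picture frame with a 344×558 mm rectangular opening (x by z) and a uniform 72 mm border on every side. Frame depth is 28 mm along y. It is built from two vertical stiles running the full outside height and two horizontal rails spanning the gap between the stiles.

The picture frame is on top of the table.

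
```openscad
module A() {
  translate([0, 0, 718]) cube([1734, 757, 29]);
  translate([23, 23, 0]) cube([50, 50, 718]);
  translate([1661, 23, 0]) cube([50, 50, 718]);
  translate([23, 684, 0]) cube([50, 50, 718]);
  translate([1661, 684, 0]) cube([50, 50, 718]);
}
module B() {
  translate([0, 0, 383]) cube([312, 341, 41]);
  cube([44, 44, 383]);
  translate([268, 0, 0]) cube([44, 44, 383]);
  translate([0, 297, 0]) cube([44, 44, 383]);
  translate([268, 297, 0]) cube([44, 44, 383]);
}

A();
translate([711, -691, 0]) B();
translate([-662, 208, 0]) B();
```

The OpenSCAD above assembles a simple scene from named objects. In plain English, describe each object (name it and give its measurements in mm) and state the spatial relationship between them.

A is a table with a 1734×757 mm rectangular top, 29 mm thick, top surface at z = 747 mm, supported by four 50×50 mm square legs, each inset 23 mm from the nearest pair of top edges, running from the floor.

B is a four-legged stool. The seat is a 312×341×41 mm slab whose top surface is at z = 424 mm; four square legs, each 44×44 mm in cross-section, run from the floor (z = 0) to the underside of the seat, each flush with a corner of the seat.

Two stools sit around the table at the −y, −x sides.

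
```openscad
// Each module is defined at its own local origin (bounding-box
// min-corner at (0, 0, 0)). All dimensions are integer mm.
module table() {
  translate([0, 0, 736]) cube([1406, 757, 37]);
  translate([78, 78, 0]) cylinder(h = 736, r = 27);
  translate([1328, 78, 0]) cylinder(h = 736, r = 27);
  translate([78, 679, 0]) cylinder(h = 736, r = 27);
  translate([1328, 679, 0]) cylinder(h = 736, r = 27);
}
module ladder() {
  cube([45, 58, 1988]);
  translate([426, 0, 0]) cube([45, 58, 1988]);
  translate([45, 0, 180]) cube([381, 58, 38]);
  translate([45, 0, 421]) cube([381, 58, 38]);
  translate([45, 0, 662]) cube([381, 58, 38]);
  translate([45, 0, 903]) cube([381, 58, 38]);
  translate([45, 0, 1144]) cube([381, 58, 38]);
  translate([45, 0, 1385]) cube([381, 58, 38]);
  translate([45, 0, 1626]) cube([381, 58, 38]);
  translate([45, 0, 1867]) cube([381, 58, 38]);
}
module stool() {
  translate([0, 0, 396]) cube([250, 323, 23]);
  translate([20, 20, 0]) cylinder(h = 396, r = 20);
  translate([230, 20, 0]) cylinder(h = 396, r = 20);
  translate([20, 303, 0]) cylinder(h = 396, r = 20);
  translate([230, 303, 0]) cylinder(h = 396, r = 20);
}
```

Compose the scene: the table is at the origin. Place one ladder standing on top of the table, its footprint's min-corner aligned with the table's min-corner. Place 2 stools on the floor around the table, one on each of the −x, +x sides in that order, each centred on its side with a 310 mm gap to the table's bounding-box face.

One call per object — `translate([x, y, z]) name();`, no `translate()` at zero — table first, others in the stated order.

table();
translate([0, 0, 773]) ladder();
translate([-560, 217, 0]) stool();
translate([1716, 217, 0]) stool();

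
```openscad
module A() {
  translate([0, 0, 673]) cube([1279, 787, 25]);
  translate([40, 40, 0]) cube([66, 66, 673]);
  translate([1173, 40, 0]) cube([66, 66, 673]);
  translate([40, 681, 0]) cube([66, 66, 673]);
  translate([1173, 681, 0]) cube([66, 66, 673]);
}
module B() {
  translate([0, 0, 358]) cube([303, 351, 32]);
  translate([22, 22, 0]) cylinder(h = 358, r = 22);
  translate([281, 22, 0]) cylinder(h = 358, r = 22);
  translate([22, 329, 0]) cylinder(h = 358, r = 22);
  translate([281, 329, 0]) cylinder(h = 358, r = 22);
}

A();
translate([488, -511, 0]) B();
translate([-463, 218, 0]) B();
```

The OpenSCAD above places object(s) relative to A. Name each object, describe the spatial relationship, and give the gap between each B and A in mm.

A is a table. B is a stool. Two stools sit around the table at the −y, −x sides. The gap between each stool and the table is 160 mm.

Each stool's nearest face is 160 mm from the table's bounding box.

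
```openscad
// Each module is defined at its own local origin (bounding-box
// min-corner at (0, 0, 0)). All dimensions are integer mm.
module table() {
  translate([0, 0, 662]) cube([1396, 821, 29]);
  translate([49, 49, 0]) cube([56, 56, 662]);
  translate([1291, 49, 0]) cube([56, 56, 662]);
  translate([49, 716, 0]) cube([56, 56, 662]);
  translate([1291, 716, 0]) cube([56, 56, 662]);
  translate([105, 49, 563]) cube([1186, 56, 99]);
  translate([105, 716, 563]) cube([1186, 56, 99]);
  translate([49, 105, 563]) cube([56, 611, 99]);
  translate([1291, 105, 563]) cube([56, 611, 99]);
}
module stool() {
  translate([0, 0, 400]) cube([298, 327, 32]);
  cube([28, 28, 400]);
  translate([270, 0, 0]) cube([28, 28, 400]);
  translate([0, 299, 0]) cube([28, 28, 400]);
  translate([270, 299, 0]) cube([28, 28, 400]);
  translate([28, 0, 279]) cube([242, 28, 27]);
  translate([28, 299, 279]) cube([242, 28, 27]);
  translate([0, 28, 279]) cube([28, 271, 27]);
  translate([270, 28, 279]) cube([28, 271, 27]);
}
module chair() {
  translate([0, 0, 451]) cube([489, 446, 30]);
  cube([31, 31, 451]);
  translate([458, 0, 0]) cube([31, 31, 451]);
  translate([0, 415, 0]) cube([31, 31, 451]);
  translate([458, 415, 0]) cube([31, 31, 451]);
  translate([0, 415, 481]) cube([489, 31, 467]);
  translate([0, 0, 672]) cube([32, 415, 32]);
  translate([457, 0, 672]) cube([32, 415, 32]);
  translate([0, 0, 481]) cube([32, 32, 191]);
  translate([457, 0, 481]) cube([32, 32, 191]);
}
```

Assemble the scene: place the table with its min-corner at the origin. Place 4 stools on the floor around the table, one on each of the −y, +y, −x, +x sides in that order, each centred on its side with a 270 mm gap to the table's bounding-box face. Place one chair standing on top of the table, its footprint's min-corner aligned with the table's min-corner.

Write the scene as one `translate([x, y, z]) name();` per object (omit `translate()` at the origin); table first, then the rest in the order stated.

table();
translate([549, -597, 0]) stool();
translate([549, 1091, 0]) stool();
translate([-568, 247, 0]) stool();
translate([1666, 247, 0]) stool();
translate([0, 0, 691]) chair();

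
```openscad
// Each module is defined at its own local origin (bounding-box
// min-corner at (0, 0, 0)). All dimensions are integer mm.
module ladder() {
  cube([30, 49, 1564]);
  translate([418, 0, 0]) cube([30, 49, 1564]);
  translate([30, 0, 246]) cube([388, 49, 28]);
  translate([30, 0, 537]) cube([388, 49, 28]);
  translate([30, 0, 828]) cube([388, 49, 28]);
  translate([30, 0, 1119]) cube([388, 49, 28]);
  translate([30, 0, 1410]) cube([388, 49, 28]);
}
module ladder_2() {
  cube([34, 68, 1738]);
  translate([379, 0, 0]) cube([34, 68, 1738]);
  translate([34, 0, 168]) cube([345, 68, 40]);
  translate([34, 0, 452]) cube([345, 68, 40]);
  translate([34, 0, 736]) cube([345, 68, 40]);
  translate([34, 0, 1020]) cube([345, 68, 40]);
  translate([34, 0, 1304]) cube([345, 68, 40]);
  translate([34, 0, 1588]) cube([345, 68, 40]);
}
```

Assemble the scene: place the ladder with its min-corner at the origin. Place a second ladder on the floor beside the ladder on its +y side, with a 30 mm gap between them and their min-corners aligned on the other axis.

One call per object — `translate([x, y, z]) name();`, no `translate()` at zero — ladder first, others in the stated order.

ladder();
translate([0, 79, 0]) ladder_2();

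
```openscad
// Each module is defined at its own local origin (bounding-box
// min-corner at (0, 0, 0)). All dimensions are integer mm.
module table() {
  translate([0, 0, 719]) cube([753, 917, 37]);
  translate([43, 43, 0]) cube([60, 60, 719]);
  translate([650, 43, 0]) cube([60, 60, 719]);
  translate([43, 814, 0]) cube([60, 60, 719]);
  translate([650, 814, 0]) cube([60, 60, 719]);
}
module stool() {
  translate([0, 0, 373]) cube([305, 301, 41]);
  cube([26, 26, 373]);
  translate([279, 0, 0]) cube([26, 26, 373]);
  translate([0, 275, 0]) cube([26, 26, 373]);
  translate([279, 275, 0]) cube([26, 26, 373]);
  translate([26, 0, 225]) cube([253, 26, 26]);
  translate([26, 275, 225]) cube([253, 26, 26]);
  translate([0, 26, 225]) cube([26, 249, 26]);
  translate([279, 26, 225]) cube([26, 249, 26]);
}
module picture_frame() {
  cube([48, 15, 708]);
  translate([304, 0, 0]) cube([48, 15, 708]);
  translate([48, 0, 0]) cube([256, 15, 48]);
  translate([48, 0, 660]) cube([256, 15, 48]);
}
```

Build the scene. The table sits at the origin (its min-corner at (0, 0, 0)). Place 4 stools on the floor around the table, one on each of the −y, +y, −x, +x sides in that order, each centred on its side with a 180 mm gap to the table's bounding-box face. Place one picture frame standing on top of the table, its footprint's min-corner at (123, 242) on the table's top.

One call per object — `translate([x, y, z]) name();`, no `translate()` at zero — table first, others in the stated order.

table();
translate([224, -481, 0]) stool();
translate([224, 1097, 0]) stool();
translate([-485, 308, 0]) stool();
translate([933, 308, 0]) stool();
translate([123, 242, 756]) picture_frame();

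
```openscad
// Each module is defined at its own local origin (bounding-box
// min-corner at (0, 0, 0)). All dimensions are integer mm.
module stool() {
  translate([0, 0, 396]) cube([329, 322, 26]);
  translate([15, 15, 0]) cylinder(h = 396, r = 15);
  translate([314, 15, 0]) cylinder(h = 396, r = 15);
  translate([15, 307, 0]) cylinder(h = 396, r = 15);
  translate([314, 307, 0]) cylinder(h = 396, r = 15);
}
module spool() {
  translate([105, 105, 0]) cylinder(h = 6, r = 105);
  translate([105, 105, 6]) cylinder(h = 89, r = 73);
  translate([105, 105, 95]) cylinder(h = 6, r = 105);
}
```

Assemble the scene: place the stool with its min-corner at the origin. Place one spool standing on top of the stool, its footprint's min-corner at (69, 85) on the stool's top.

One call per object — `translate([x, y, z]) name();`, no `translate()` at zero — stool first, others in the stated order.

stool();
translate([69, 85, 422]) spool();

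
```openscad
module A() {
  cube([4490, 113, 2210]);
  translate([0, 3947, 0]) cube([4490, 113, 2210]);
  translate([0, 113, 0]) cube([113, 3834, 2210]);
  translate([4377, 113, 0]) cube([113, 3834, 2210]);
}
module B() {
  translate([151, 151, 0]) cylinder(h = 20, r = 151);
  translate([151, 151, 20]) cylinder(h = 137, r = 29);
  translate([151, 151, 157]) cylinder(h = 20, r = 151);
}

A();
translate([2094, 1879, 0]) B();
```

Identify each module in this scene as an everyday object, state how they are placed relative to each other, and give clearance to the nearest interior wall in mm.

Clearances: x = 1981, y = 1766; minimum 1766 mm.

A is a house frame. B is a spool. The spool sits inside the house frame, centred. The clearance to the nearest interior wall is 1766 mm.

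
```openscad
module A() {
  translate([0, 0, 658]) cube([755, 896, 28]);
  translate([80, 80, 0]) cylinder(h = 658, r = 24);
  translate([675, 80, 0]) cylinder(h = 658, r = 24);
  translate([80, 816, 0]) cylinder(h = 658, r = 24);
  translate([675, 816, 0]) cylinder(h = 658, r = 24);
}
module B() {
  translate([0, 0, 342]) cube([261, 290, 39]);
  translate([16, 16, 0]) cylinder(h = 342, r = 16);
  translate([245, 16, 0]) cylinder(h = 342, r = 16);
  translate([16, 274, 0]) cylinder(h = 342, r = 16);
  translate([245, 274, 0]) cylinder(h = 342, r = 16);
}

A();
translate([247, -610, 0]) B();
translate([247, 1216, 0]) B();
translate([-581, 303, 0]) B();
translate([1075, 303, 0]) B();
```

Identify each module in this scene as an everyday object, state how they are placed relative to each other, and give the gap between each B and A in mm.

Each stool's nearest face is 320 mm from the table's bounding box.

A is a table. B is a stool. Four stools sit around the table at the −y, +y, −x, +x sides. The gap between each stool and the table is 320 mm.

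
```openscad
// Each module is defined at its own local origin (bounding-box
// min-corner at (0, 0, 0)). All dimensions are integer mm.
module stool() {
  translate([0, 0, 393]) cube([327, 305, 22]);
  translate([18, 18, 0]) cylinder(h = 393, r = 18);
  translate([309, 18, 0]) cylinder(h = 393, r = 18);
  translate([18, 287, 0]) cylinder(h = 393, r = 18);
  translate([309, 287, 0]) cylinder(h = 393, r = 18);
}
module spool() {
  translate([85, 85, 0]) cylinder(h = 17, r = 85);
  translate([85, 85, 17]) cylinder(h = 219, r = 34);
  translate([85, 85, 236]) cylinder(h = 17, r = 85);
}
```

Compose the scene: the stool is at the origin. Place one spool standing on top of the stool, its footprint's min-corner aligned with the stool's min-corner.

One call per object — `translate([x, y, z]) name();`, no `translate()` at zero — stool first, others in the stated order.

stool();
translate([0, 0, 415]) spool();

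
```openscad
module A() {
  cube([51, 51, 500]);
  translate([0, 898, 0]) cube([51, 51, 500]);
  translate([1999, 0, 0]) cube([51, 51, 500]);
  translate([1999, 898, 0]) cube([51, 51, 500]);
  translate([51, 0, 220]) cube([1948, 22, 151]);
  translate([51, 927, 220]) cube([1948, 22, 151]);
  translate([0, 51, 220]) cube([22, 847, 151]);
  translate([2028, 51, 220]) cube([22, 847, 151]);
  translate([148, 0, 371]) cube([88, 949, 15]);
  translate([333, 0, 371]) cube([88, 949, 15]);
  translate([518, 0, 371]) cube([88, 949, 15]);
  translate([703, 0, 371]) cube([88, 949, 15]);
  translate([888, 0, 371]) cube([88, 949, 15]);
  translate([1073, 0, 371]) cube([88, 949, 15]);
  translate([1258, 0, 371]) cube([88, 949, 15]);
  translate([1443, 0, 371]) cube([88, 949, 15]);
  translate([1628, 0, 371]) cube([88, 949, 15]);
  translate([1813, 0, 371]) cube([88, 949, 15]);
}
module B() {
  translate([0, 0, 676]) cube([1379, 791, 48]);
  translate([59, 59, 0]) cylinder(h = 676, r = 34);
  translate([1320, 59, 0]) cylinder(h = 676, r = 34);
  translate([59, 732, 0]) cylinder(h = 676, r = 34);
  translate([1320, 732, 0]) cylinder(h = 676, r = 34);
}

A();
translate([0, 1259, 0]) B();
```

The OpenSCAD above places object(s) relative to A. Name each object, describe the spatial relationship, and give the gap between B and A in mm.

The table's nearest face is 310 mm from the bed frame's +y face.

A is a bed frame. B is a table. The table is on the floor beside the bed frame on its +y side. The gap between the table and the bed frame is 310 mm.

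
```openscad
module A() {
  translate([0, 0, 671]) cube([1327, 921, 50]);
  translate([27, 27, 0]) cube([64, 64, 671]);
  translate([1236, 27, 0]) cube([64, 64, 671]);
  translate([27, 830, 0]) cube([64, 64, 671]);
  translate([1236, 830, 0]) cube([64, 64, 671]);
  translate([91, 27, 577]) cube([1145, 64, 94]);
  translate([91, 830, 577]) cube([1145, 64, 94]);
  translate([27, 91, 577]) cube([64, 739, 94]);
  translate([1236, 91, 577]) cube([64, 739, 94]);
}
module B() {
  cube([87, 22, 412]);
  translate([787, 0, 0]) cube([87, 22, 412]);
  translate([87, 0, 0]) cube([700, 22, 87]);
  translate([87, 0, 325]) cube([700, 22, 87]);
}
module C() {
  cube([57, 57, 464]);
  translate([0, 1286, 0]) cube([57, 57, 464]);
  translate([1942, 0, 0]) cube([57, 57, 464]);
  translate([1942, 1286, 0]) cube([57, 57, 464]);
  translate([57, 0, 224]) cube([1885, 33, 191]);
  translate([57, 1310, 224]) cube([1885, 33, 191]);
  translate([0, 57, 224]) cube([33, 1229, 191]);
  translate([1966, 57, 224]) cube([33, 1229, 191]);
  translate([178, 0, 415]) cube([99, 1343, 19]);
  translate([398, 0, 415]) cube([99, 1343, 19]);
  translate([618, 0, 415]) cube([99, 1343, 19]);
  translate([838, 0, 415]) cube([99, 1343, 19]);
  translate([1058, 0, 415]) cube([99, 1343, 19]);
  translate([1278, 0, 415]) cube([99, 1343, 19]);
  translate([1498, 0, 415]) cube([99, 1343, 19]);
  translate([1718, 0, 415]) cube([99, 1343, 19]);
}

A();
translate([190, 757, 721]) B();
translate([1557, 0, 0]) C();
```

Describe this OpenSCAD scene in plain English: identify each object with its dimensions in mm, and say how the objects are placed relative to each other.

A is a table: top 1327 mm (x) × 921 mm (y), 50 mm thick, upper face at z = 721 mm, on four 64×64 mm square legs, each inset 27 mm from the nearest pair of top edges, running from z = 0 to the bottom of the top. Four apron rails, 64 mm thick and 94 mm tall, run between adjacent legs with their top edges flush with the underside of the top and their outer faces flush with the legs' outer faces.

B is a picture frame with a 700×238 mm rectangular opening (x by z) and a uniform 87 mm border on every side. Frame depth is 22 mm along y. It is built from two vertical stiles running the full outside height and two horizontal rails spanning the gap between the stiles.

C is a bed frame 1999 mm long (x) by 1343 mm wide (y). Four 57×57 mm corner posts, 464 mm tall, at the corners of the footprint. Four rails of 33 mm thickness and 191 mm height run between adjacent posts with their undersides at z = 224 mm, their outer faces flush with the outside of the frame (the two x-running rails run between the posts' inner faces; the two y-running rails run between the posts' inner faces). 8 slats, each 99 mm wide (x) and 19 mm thick, lie across the top of the two x-running rails, running the full 1343 mm width of the frame in y; the slats are evenly spaced along x between the inner faces of the end posts with equal gaps (rounded down to the nearest mm) at the −x end and between each pair — any rounding remainder accumulates at the +x end.

The picture frame is on top of the table. The bed frame is on the floor beside the table on its +x side.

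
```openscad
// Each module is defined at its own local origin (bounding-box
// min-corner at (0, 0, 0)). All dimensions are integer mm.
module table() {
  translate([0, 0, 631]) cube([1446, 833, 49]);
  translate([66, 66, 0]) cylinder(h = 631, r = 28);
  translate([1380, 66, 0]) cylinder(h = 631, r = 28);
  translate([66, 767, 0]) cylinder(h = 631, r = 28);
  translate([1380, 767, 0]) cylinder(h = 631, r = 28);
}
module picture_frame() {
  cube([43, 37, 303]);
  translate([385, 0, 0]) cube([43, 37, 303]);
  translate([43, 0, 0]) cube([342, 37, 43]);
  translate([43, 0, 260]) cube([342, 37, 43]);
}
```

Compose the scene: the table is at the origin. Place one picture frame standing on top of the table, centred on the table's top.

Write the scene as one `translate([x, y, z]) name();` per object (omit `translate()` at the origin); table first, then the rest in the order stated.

table();
translate([509, 398, 680]) picture_frame();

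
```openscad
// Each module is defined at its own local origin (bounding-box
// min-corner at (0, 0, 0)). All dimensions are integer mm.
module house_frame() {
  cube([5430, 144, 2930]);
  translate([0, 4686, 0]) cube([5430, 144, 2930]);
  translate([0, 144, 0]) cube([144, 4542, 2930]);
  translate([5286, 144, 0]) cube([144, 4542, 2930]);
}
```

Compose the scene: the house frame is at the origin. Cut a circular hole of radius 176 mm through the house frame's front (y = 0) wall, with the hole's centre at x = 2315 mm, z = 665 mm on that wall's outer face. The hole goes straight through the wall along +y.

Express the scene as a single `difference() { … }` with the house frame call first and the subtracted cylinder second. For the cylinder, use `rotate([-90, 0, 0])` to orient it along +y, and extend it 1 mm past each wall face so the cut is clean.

difference() {
  house_frame();
  translate([2315, -1, 665]) rotate([-90, 0, 0]) cylinder(h = 146, r = 176);
}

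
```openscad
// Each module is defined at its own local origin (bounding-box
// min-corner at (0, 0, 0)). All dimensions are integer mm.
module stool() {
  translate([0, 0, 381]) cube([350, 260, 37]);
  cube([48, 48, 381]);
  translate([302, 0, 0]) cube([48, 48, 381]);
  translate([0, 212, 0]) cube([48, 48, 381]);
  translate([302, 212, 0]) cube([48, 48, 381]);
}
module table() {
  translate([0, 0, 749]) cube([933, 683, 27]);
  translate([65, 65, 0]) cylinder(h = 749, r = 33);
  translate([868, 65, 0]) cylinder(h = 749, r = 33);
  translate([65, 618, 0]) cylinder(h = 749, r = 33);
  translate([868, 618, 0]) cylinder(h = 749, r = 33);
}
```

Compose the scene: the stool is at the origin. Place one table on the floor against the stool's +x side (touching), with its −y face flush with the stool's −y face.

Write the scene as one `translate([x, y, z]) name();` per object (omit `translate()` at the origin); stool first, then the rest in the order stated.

stool();
translate([350, 0, 0]) table();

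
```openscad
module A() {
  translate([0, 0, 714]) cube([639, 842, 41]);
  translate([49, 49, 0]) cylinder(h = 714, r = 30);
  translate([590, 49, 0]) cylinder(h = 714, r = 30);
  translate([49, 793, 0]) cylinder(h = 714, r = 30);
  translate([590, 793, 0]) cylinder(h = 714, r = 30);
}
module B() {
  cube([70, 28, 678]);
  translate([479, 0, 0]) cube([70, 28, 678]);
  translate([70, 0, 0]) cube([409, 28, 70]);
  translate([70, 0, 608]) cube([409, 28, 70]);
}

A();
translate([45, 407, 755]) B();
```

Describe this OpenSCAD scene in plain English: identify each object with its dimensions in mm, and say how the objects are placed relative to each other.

A is a table with a 639×842 mm rectangular top, 41 mm thick, top surface at z = 755 mm, supported by four round legs of 60 mm diameter, each leg's bounding box inset 19 mm from the nearest pair of top edges, running from the floor.

B is a rectangular picture frame lying in the x–z plane (depth along y). The opening is 409 mm wide (x) by 538 mm tall (z), surrounded by a border 70 mm wide on all four sides. The frame is 28 mm deep and is made of two full-height vertical stiles with two horizontal rails fitted between them.

The picture frame is on top of the table, centred.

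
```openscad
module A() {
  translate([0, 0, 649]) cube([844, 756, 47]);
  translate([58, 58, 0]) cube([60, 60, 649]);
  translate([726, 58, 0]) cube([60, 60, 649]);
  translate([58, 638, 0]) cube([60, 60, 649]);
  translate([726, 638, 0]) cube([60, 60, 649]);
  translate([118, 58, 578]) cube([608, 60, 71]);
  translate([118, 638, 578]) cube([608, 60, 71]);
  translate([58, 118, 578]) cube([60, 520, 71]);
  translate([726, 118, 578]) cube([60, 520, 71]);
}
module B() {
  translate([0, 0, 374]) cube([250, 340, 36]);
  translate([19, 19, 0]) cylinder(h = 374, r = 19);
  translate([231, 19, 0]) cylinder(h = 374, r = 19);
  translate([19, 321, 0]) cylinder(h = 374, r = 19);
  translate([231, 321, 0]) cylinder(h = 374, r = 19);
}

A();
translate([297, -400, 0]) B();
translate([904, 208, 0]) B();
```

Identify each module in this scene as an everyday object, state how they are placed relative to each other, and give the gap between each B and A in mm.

A is a table. B is a stool. Two stools sit around the table at the −y, +x sides. The gap between each stool and the table is 60 mm.

Each stool's nearest face is 60 mm from the table's bounding box.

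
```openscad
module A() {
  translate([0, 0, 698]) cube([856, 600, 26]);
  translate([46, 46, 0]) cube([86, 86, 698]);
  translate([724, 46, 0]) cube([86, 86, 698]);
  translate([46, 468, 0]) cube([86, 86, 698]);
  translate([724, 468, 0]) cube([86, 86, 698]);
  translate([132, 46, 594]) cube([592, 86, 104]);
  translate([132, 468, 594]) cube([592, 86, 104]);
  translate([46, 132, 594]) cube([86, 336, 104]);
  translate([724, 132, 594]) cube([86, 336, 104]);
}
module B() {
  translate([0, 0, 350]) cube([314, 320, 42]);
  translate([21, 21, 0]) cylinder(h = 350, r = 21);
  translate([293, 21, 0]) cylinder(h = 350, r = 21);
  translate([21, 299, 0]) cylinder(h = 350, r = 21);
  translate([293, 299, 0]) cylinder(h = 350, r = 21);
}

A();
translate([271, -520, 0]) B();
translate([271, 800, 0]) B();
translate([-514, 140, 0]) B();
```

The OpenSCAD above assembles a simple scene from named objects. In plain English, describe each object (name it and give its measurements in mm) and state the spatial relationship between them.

A is a table: top 856 mm (x) × 600 mm (y), 26 mm thick, upper face at z = 724 mm, on four 86×86 mm square legs, each inset 46 mm from the nearest pair of top edges, running from z = 0 to the bottom of the top. Four apron rails, 86 mm thick and 104 mm tall, run between adjacent legs with their top edges flush with the underside of the top and their outer faces flush with the legs' outer faces.

B is a simple wooden stool: a rectangular seat 314 mm (x) by 320 mm (y), 42 mm thick, top face at z = 392 mm, on four round legs, each 42 mm in diameter. The legs rest on z = 0, each leg's axis is inset half a diameter from the nearest pair of seat edges (so the leg's bounding box is flush with the corner).

Three stools sit around the table at the −y, +y, −x sides.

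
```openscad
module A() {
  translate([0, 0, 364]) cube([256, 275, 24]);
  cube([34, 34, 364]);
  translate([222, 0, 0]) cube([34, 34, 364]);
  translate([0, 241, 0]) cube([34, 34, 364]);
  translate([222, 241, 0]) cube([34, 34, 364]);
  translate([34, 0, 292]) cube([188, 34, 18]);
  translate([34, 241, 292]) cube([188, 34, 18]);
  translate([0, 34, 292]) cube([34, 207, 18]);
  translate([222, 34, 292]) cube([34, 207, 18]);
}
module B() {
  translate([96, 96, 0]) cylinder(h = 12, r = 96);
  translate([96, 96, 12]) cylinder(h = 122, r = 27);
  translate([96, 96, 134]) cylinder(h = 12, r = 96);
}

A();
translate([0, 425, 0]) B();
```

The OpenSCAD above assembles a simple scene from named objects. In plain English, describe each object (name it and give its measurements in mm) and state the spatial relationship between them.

A is a four-legged stool. The seat is 256×275 mm, 24 mm thick, top at z = 388 mm. It stands on four square legs, each 34×34 mm in cross-section, from z = 0 to the seat underside, each flush with a corner of the seat. Four stretchers, 34 mm wide and 18 mm tall, connect adjacent legs with their undersides at z = 292 mm, each running between the inner faces of the legs it joins and aligned with the legs' outer faces on the other axis.

B is a spool: two coaxial disc flanges of radius 96 mm and thickness 12 mm, joined by a core cylinder of radius 27 mm and height 122 mm. The lower flange rests on z = 0 and the three cylinders share a vertical axis.

The spool is on the floor beside the stool on its +y side.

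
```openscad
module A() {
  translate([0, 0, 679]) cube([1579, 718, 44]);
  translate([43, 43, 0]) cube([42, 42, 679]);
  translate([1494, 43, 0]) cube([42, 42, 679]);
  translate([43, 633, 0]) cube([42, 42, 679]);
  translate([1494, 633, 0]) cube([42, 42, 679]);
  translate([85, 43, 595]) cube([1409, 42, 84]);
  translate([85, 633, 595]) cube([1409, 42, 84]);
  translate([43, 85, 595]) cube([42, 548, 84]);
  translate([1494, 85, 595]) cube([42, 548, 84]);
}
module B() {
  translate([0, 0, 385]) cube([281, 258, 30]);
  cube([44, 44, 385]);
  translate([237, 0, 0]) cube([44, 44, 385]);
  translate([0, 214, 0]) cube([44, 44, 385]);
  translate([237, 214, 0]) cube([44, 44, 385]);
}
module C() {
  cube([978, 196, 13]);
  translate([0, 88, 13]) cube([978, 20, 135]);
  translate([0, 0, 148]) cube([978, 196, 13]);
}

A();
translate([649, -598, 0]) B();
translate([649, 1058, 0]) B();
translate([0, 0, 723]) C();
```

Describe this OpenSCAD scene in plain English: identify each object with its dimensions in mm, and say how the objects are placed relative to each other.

A is a table: top 1579 mm (x) × 718 mm (y), 44 mm thick, upper face at z = 723 mm, on four 42×42 mm square legs, each inset 43 mm from the nearest pair of top edges, running from z = 0 to the bottom of the top. Four apron rails, 42 mm thick and 84 mm tall, run between adjacent legs with their top edges flush with the underside of the top and their outer faces flush with the legs' outer faces.

B is a simple wooden stool: a rectangular seat 281 mm (x) by 258 mm (y), 30 mm thick, top face at z = 415 mm, on four square legs, each 44×44 mm in cross-section. The legs rest on z = 0, each flush with a corner of the seat.

C is an I-beam lying along x, 978 mm long. Overall section height 161 mm. Two flanges 196 mm wide (y) and 13 mm thick, one on the floor and one at the top; a web 20 mm thick runs between them, centred on the flange width.

Two stools sit around the table at the −y, +y sides. The I-beam is on top of the table.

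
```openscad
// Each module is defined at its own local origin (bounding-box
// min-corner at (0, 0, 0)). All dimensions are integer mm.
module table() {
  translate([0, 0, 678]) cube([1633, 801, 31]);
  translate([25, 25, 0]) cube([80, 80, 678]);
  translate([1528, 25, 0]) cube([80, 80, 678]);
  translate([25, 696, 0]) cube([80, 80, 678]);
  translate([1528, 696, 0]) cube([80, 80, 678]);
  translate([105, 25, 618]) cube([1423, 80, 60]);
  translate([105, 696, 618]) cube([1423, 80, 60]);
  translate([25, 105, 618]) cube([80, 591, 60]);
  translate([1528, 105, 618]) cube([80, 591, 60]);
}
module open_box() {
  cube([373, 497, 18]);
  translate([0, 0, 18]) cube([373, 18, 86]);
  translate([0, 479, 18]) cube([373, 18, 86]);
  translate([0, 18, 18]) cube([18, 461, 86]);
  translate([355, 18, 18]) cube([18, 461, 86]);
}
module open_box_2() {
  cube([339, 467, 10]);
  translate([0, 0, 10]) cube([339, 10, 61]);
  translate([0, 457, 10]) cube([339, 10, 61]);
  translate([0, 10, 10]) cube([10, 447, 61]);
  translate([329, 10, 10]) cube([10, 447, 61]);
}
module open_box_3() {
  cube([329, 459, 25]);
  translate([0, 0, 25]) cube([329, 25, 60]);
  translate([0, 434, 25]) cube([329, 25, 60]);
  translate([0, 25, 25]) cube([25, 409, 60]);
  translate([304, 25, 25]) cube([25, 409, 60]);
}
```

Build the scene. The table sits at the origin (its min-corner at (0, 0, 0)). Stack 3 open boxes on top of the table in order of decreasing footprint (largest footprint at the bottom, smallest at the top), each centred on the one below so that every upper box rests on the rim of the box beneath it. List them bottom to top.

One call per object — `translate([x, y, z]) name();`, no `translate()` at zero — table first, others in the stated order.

table();
translate([630, 152, 709]) open_box();
translate([647, 167, 813]) open_box_2();
translate([652, 171, 884]) open_box_3();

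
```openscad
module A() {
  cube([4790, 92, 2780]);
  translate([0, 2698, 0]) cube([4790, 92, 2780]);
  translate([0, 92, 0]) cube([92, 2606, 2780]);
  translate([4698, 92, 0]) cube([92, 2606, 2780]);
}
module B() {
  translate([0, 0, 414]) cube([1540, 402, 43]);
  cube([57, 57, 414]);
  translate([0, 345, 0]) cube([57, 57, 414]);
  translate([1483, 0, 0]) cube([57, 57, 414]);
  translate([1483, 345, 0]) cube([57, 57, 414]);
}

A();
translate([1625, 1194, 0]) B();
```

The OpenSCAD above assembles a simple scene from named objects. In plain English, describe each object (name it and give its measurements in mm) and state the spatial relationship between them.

A is the wall frame of a small rectangular building: four walls, each 2780 mm tall and 92 mm thick, enclosing a footprint 4790 mm (x) by 2790 mm (y) outside-to-outside, with no floor or roof. The front and back walls (the −y and +y sides) span the full width; the two side walls fit between them.

B is a bench: a 1540×402 mm seat slab, 43 mm thick, top at z = 457 mm, on four 57×57 mm square legs flush with the seat corners and standing on z = 0.

The bench sits inside the house frame, centred.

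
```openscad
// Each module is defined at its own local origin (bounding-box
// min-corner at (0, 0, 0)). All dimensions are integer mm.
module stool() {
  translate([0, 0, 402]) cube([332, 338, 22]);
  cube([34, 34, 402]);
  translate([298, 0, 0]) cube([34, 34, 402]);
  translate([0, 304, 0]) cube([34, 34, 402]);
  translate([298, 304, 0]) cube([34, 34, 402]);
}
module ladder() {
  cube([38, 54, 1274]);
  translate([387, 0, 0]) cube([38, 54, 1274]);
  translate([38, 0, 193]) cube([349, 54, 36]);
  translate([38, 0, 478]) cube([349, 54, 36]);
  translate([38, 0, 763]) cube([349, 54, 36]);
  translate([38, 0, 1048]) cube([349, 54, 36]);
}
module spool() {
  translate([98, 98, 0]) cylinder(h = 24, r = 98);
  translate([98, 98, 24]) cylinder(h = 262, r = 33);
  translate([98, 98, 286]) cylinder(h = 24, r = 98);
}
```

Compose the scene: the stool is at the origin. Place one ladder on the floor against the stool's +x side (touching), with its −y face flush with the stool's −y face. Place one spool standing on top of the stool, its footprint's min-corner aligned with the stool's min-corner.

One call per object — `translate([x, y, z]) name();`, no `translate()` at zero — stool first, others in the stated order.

stool();
translate([332, 0, 0]) ladder();
translate([0, 0, 424]) spool();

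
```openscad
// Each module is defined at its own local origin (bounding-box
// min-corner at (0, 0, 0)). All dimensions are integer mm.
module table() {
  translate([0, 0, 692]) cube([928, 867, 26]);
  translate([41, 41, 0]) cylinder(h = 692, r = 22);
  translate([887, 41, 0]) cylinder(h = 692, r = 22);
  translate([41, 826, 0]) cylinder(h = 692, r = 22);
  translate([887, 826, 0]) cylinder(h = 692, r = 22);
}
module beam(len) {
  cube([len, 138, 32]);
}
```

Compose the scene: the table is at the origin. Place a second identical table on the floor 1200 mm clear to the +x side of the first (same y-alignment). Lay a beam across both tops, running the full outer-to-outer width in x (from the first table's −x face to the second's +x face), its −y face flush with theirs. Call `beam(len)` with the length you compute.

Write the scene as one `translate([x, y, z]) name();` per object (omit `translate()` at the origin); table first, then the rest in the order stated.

table();
translate([2128, 0, 0]) table();
translate([0, 0, 718]) beam(3056);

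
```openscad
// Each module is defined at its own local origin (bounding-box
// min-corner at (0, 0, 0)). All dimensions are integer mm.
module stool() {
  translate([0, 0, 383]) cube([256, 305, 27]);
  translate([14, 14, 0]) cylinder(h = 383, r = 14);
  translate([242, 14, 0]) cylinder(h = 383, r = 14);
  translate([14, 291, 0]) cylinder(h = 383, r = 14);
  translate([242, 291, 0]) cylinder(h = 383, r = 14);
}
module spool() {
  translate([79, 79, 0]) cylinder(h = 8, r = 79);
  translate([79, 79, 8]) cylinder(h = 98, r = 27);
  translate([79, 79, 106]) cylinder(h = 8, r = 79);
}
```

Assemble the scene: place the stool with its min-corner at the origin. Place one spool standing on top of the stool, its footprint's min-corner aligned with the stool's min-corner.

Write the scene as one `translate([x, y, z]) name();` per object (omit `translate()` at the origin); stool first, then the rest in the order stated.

stool();
translate([0, 0, 410]) spool();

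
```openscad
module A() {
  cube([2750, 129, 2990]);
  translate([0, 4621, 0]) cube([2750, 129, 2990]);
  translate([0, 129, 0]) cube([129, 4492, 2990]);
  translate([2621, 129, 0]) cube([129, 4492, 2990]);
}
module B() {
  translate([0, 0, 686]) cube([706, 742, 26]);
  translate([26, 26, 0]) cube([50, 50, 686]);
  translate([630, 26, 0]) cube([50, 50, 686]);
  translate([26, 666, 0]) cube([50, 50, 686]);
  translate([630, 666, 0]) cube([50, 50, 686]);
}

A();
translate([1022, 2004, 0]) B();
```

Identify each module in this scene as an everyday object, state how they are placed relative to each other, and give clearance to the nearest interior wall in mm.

Clearances: x = 893, y = 1875; minimum 893 mm.

A is a house frame. B is a table. The table sits inside the house frame, centred. The clearance to the nearest interior wall is 893 mm.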